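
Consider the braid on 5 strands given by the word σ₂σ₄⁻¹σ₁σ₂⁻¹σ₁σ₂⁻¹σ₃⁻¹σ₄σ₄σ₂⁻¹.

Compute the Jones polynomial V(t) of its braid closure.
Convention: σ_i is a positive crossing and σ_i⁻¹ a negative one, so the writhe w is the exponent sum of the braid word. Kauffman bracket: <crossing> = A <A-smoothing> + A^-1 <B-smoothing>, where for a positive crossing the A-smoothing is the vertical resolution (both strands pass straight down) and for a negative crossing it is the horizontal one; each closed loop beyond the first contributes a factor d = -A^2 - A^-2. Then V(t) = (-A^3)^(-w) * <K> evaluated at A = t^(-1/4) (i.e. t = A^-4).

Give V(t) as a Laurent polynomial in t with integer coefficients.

t^2 - t + 1 - t^-1 + t^-2

Derivation:
The presented braid s2 s4^-1 s1 s2^-1 s1 s2^-1 s3^-1 s4 s4 s2^-1 on 5 strands reduces by inverse Markov moves (closure unchanged at each step):
  Deconjugate: the word is γ·β·γ⁻¹ with γ = s2 s4^-1 (prefix) and γ⁻¹ = s4 s2^-1 (suffix); strip both.
  Destabilize: the word has the form β·s4 where s4 occurs only as the final letter (β ∈ B_4); drop it and the last strand → 4 strands.
  Destabilize: the word has the form β·s3^-1 where s3^-1 occurs only as the final letter (β ∈ B_3); drop it and the last strand → 3 strands.
Reduced to β = s1 s2^-1 s1 s2^-1 on 3 strands, 4 crossings.
Compute on β:
Braid: s1 s2^-1 s1 s2^-1 on 3 strands, 4 crossings.
Writhe w = (#positive) - (#negative) = 2 - 2 = 0.
State-sum expansion of <K>. There are 2^4 = 16 states.
For each crossing: s=0 is the vertical smoothing, s=1 horizontal. Crossing k contributes A^(sign_k * (1 - 2*s_k)); loop factor d = -A^2 - A^-2.
  state 0000: A-exp=+0, loops=3, term = A^0 * d^2
  state 0001: A-exp=+2, loops=2, term = A^2 * d^1
  state 0010: A-exp=-2, loops=2, term = A^-2 * d^1
  state 0011: A-exp=+0, loops=1, term = A^0 * d^0
  state 0100: A-exp=+2, loops=2, term = A^2 * d^1
  state 0101: A-exp=+4, loops=3, term = A^4 * d^2
  state 0110: A-exp=+0, loops=1, term = A^0 * d^0
  state 0111: A-exp=+2, loops=2, term = A^2 * d^1
  state 1000: A-exp=-2, loops=2, term = A^-2 * d^1
  state 1001: A-exp=+0, loops=1, term = A^0 * d^0
  state 1010: A-exp=-4, loops=3, term = A^-4 * d^2
  state 1011: A-exp=-2, loops=2, term = A^-2 * d^1
  state 1100: A-exp=+0, loops=1, term = A^0 * d^0
  state 1101: A-exp=+2, loops=2, term = A^2 * d^1
  state 1110: A-exp=-2, loops=2, term = A^-2 * d^1
  state 1111: A-exp=+0, loops=1, term = A^0 * d^0
Collect the terms by A-exponent (count of states per loop number):
Powers of d = -A^2 - A^-2: d^2 = A^4 + 2 + A^-4.
  A^4 * (d^2) = A^8 + 2*A^4 + 1
  A^2 * (4*d) = -4*A^4 - 4
  A^0 * (5 + d^2) = A^4 + 7 + A^-4
  A^-2 * (4*d) = -4 - 4*A^-4
  A^-4 * (d^2) = 1 + 2*A^-4 + A^-8
Summing the groups: <K> = A^8 - A^4 + 1 - A^-4 + A^-8
Normalise by the writhe: (-A^3)^(-w) = (-A^3)^(0) = 1, so f(A) = 1 * <K> = A^8 - A^4 + 1 - A^-4 + A^-8.
Substitute A = t^(-1/4), i.e. A^e → t^(-e/4): V(t) = t^2 - t + 1 - t^-1 + t^-2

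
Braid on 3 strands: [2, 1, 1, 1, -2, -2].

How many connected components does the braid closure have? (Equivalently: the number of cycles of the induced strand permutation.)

1

Derivation:
Track the strand permutation on 3 strands, starting from identity.
  step 1: s2 swaps positions 2,3 -> [1 3 2]
  step 2: s1 swaps positions 1,2 -> [3 1 2]
  step 3: s1 swaps positions 1,2 -> [1 3 2]
  step 4: s1 swaps positions 1,2 -> [3 1 2]
  step 5: s2^-1 swaps positions 2,3 -> [3 2 1]
  step 6: s2^-1 swaps positions 2,3 -> [3 1 2]
Final permutation (position -> original strand): [3 1 2]
Closure components = cycle count of this permutation = 1.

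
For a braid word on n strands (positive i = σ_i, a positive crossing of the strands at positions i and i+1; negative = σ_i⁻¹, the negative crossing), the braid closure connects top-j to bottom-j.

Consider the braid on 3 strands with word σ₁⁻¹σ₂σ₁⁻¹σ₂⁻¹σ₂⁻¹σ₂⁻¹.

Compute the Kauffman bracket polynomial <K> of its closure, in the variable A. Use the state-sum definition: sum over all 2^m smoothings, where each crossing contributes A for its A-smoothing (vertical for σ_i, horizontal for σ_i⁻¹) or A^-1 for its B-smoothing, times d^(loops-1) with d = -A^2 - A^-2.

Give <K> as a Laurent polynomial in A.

Braid: s1^-1 s2 s1^-1 s2^-1 s2^-1 s2^-1 on 3 strands, 6 crossings.
Writhe w = (#positive) - (#negative) = 1 - 5 = -4.
Enumerate smoothing states for the bracket polynomial. There are 2^6 = 64 states.
For each crossing: s=0 is the vertical smoothing, s=1 horizontal. Crossing k contributes A^(sign_k * (1 - 2*s_k)); loop factor d = -A^2 - A^-2.
Tabulate the states by total A-exponent and number of loops L (A-exp: L × count):
  A^6: L=4 ×1
  A^4: L=3 ×6
  A^2: L=2 ×12, L=4 ×3
  A^0: L=1 ×9, L=3 ×10, L=5 ×1
  A^-2: L=2 ×12, L=4 ×3
  A^-4: L=1 ×2, L=3 ×4
  A^-6: L=2 ×1
Each group contributes A^e * Σ count * d^(L-1):
Powers of d = -A^2 - A^-2: d^2 = A^4 + 2 + A^-4; d^3 = -A^6 - 3*A^2 - 3*A^-2 - A^-6; d^4 = A^8 + 4*A^4 + 6 + 4*A^-4 + A^-8.
  A^6 * (d^3) = -A^12 - 3*A^8 - 3*A^4 - 1
  A^4 * (6*d^2) = 6*A^8 + 12*A^4 + 6
  A^2 * (12*d + 3*d^3) = -3*A^8 - 21*A^4 - 21 - 3*A^-4
  A^0 * (9 + 10*d^2 + d^4) = A^8 + 14*A^4 + 35 + 14*A^-4 + A^-8
  A^-2 * (12*d + 3*d^3) = -3*A^4 - 21 - 21*A^-4 - 3*A^-8
  A^-4 * (2 + 4*d^2) = 4 + 10*A^-4 + 4*A^-8
  A^-6 * (d) = -A^-4 - A^-8
Summing the groups: <K> = -A^12 + A^8 - A^4 + 2 - A^-4 + A^-8

Answer: -A^12 + A^8 - A^4 + 2 - A^-4 + A^-8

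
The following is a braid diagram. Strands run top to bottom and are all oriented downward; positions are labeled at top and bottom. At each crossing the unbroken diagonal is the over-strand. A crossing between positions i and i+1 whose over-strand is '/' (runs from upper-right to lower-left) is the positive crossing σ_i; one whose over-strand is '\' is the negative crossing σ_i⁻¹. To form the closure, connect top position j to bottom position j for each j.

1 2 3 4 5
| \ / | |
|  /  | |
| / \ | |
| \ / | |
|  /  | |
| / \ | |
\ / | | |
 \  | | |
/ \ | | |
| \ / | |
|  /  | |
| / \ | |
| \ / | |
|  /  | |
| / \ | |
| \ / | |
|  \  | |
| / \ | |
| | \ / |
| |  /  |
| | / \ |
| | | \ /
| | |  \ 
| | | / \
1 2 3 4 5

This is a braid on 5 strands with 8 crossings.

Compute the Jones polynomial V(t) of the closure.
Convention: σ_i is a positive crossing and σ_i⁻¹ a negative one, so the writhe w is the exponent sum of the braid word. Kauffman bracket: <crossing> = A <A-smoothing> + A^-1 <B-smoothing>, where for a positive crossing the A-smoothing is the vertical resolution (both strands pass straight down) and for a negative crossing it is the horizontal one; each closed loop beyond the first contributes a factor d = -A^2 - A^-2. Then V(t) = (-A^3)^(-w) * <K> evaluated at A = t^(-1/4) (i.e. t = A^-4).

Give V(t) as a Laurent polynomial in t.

-t^4 + t^3 + t

Derivation:
Reading the diagram top to bottom ('/'-over between positions i,i+1 = s_i, '\'-over = s_i^-1): braid word = s2 s2 s1^-1 s2 s2 s2^-1 s3 s4^-1.
The presented braid s2 s2 s1^-1 s2 s2 s2^-1 s3 s4^-1 on 5 strands reduces by inverse Markov moves (closure unchanged at each step):
  Destabilize: the word has the form β·s4^-1 where s4^-1 occurs only as the final letter (β ∈ B_4); drop it and the last strand → 4 strands.
  Destabilize: the word has the form β·s3 where s3 occurs only as the final letter (β ∈ B_3); drop it and the last strand → 3 strands.
  Deconjugate: the word is γ·β·γ⁻¹ with γ = s2 (prefix) and γ⁻¹ = s2^-1 (suffix); strip both.
Reduced to β = s2 s1^-1 s2 s2 on 3 strands, 4 crossings.
Compute on β:
Braid: s2 s1^-1 s2 s2 on 3 strands, 4 crossings.
Writhe w = (#positive) - (#negative) = 3 - 1 = 2.
Computing the Kauffman bracket via state sum. There are 2^4 = 16 states.
Each crossing splits two ways (0=vertical, 1=horizontal). The state's weight is A^(#A-smoothings - #B-smoothings) * d^(loops - 1).
  state 0000: A-exp=+2, loops=3, term = A^2 * d^2
  state 0001: A-exp=+0, loops=2, term = A^0 * d^1
  state 0010: A-exp=+0, loops=2, term = A^0 * d^1
  state 0011: A-exp=-2, loops=3, term = A^-2 * d^2
  state 0100: A-exp=+4, loops=2, term = A^4 * d^1
  state 0101: A-exp=+2, loops=1, term = A^2 * d^0
  state 0110: A-exp=+2, loops=1, term = A^2 * d^0
  state 0111: A-exp=+0, loops=2, term = A^0 * d^1
  state 1000: A-exp=+0, loops=2, term = A^0 * d^1
  state 1001: A-exp=-2, loops=3, term = A^-2 * d^2
  state 1010: A-exp=-2, loops=3, term = A^-2 * d^2
  state 1011: A-exp=-4, loops=4, term = A^-4 * d^3
  state 1100: A-exp=+2, loops=1, term = A^2 * d^0
  state 1101: A-exp=+0, loops=2, term = A^0 * d^1
  state 1110: A-exp=+0, loops=2, term = A^0 * d^1
  state 1111: A-exp=-2, loops=3, term = A^-2 * d^2
Collect the terms by A-exponent (count of states per loop number):
Powers of d = -A^2 - A^-2: d^2 = A^4 + 2 + A^-4; d^3 = -A^6 - 3*A^2 - 3*A^-2 - A^-6.
  A^4 * (d) = -A^6 - A^2
  A^2 * (3 + d^2) = A^6 + 5*A^2 + A^-2
  A^0 * (6*d) = -6*A^2 - 6*A^-2
  A^-2 * (4*d^2) = 4*A^2 + 8*A^-2 + 4*A^-6
  A^-4 * (d^3) = -A^2 - 3*A^-2 - 3*A^-6 - A^-10
Summing the groups: <K> = A^2 + A^-6 - A^-10
Normalise by the writhe: (-A^3)^(-w) = (-A^3)^(-2) = A^-6, so f(A) = A^-6 * <K> = A^-4 + A^-12 - A^-16.
Substitute A = t^(-1/4), i.e. A^e → t^(-e/4): V(t) = -t^4 + t^3 + t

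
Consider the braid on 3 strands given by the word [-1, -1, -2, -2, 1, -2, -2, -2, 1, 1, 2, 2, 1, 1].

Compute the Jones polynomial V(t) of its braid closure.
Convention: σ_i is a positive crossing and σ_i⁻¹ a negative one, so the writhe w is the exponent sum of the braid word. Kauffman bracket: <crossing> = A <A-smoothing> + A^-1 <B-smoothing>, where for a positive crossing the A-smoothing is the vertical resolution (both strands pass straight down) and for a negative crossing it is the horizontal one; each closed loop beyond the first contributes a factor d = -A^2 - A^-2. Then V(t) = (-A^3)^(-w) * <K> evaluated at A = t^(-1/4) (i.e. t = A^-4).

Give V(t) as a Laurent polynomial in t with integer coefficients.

-t^3 + t^2 - t + 3 - t^-1 + t^-2 - t^-3

Derivation:
The presented braid s1^-1 s1^-1 s2^-1 s2^-1 s1 s2^-1 s2^-1 s2^-1 s1 s1 s2 s2 s1 s1 on 3 strands reduces by inverse Markov moves (closure unchanged at each step):
  Deconjugate: the word is γ·β·γ⁻¹ with γ = s1^-1 s1^-1 (prefix) and γ⁻¹ = s1 s1 (suffix); strip both.
  Deconjugate: the word is γ·β·γ⁻¹ with γ = s2^-1 s2^-1 (prefix) and γ⁻¹ = s2 s2 (suffix); strip both.
Reduced to β = s1 s2^-1 s2^-1 s2^-1 s1 s1 on 3 strands, 6 crossings.
Compute on β:
Braid: s1 s2^-1 s2^-1 s2^-1 s1 s1 on 3 strands, 6 crossings.
Writhe w = (#positive) - (#negative) = 3 - 3 = 0.
Computing the Kauffman bracket via state sum. There are 2^6 = 64 states.
Smooth each crossing (0=||, 1=⌣⌢); contribution A^(Σ sign_k(1-2s_k)) * d^(L-1).
Tabulate the states by total A-exponent and number of loops L (A-exp: L × count):
  A^6: L=4 ×1
  A^4: L=3 ×6
  A^2: L=2 ×12, L=4 ×3
  A^0: L=1 ×9, L=3 ×10, L=5 ×1
  A^-2: L=2 ×12, L=4 ×3
  A^-4: L=3 ×6
  A^-6: L=4 ×1
Each group contributes A^e * Σ count * d^(L-1):
Powers of d = -A^2 - A^-2: d^2 = A^4 + 2 + A^-4; d^3 = -A^6 - 3*A^2 - 3*A^-2 - A^-6; d^4 = A^8 + 4*A^4 + 6 + 4*A^-4 + A^-8.
  A^6 * (d^3) = -A^12 - 3*A^8 - 3*A^4 - 1
  A^4 * (6*d^2) = 6*A^8 + 12*A^4 + 6
  A^2 * (12*d + 3*d^3) = -3*A^8 - 21*A^4 - 21 - 3*A^-4
  A^0 * (9 + 10*d^2 + d^4) = A^8 + 14*A^4 + 35 + 14*A^-4 + A^-8
  A^-2 * (12*d + 3*d^3) = -3*A^4 - 21 - 21*A^-4 - 3*A^-8
  A^-4 * (6*d^2) = 6 + 12*A^-4 + 6*A^-8
  A^-6 * (d^3) = -1 - 3*A^-4 - 3*A^-8 - A^-12
Summing the groups: <K> = -A^12 + A^8 - A^4 + 3 - A^-4 + A^-8 - A^-12
Normalise by the writhe: (-A^3)^(-w) = (-A^3)^(0) = 1, so f(A) = 1 * <K> = -A^12 + A^8 - A^4 + 3 - A^-4 + A^-8 - A^-12.
Substitute A = t^(-1/4), i.e. A^e → t^(-e/4): V(t) = -t^3 + t^2 - t + 3 - t^-1 + t^-2 - t^-3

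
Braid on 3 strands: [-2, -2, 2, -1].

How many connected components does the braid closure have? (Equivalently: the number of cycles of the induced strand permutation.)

Track the strand permutation on 3 strands, starting from identity.
  step 1: s2^-1 swaps positions 2,3 -> [1 3 2]
  step 2: s2^-1 swaps positions 2,3 -> [1 2 3]
  step 3: s2 swaps positions 2,3 -> [1 3 2]
  step 4: s1^-1 swaps positions 1,2 -> [3 1 2]
Final permutation (position -> original strand): [3 1 2]
Closure components = cycle count of this permutation = 1.

Answer: 1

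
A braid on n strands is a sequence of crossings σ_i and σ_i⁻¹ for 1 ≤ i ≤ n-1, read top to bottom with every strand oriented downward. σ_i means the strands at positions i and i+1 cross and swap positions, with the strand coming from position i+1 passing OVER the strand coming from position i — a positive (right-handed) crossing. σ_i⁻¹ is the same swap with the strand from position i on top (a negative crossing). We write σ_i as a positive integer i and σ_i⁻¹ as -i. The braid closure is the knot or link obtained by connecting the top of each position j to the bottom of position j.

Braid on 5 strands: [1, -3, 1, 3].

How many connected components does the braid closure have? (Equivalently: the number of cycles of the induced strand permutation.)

Track the strand permutation on 5 strands, starting from identity.
  step 1: s1 swaps positions 1,2 -> [2 1 3 4 5]
  step 2: s3^-1 swaps positions 3,4 -> [2 1 4 3 5]
  step 3: s1 swaps positions 1,2 -> [1 2 4 3 5]
  step 4: s3 swaps positions 3,4 -> [1 2 3 4 5]
Final permutation (position -> original strand): [1 2 3 4 5]
Closure components = cycle count of this permutation = 5.

Answer: 5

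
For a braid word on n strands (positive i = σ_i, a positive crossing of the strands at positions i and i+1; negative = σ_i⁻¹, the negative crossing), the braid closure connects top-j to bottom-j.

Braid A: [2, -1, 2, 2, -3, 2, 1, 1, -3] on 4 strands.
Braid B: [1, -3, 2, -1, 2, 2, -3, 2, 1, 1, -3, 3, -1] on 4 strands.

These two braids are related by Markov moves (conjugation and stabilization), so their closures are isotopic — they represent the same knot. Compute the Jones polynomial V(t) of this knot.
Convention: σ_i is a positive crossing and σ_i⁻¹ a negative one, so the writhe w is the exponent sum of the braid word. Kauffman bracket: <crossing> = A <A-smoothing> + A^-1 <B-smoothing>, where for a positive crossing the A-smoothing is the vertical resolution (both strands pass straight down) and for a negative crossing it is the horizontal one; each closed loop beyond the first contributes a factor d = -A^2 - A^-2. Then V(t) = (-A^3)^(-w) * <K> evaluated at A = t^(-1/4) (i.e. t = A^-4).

Markov-equivalent braids have isotopic closures, hence identical knot invariants. Strip the Markov moves from each word to reach a common short braid β, then compute V(t) once on β.
Braid A: s2 s1^-1 s2 s2 s3^-1 s2 s1 s1 s3^-1 on 4 strands has no conjugating prefix/suffix or stabilization to strip; take β = s2 s1^-1 s2 s2 s3^-1 s2 s1 s1 s3^-1.
Braid B: s1 s3^-1 s2 s1^-1 s2 s2 s3^-1 s2 s1 s1 s3^-1 s3 s1^-1 on 4 strands reduces by inverse Markov moves (closure unchanged at each step):
  Deconjugate: the word is γ·β·γ⁻¹ with γ = s1 s3^-1 (prefix) and γ⁻¹ = s3 s1^-1 (suffix); strip both.
Reduced to β = s2 s1^-1 s2 s2 s3^-1 s2 s1 s1 s3^-1 on 4 strands, 9 crossings.
Both give the same β = s2 s1^-1 s2 s2 s3^-1 s2 s1 s1 s3^-1 on 4 strands, so one state sum suffices:
Braid: s2 s1^-1 s2 s2 s3^-1 s2 s1 s1 s3^-1 on 4 strands, 9 crossings.
Writhe w = (#positive) - (#negative) = 6 - 3 = 3.
Enumerate smoothing states for the bracket polynomial. There are 2^9 = 512 states.
Each crossing splits two ways (0=vertical, 1=horizontal). The state's weight is A^(#A-smoothings - #B-smoothings) * d^(loops - 1).
Tabulate the states by total A-exponent and number of loops L (A-exp: L × count):
  A^9: L=3 ×1
  A^7: L=2 ×6, L=4 ×3
  A^5: L=1 ×11, L=3 ×24, L=5 ×1
  A^3: L=2 ×68, L=4 ×16
  A^1: L=1 ×38, L=3 ×85, L=5 ×3
  A^-1: L=2 ×77, L=4 ×49
  A^-3: L=3 ×69, L=5 ×15
  A^-5: L=4 ×34, L=6 ×2
  A^-7: L=5 ×9
  A^-9: L=6 ×1
Each group contributes A^e * Σ count * d^(L-1):
Powers of d = -A^2 - A^-2: d^2 = A^4 + 2 + A^-4; d^3 = -A^6 - 3*A^2 - 3*A^-2 - A^-6; d^4 = A^8 + 4*A^4 + 6 + 4*A^-4 + A^-8; d^5 = -A^10 - 5*A^6 - 10*A^2 - 10*A^-2 - 5*A^-6 - A^-10.
  A^9 * (d^2) = A^13 + 2*A^9 + A^5
  A^7 * (6*d + 3*d^3) = -3*A^13 - 15*A^9 - 15*A^5 - 3*A
  A^5 * (11 + 24*d^2 + d^4) = A^13 + 28*A^9 + 65*A^5 + 28*A + A^-3
  A^3 * (68*d + 16*d^3) = -16*A^9 - 116*A^5 - 116*A - 16*A^-3
  A^1 * (38 + 85*d^2 + 3*d^4) = 3*A^9 + 97*A^5 + 226*A + 97*A^-3 + 3*A^-7
  A^-1 * (77*d + 49*d^3) = -49*A^5 - 224*A - 224*A^-3 - 49*A^-7
  A^-3 * (69*d^2 + 15*d^4) = 15*A^5 + 129*A + 228*A^-3 + 129*A^-7 + 15*A^-11
  A^-5 * (34*d^3 + 2*d^5) = -2*A^5 - 44*A - 122*A^-3 - 122*A^-7 - 44*A^-11 - 2*A^-15
  A^-7 * (9*d^4) = 9*A + 36*A^-3 + 54*A^-7 + 36*A^-11 + 9*A^-15
  A^-9 * (d^5) = -A - 5*A^-3 - 10*A^-7 - 10*A^-11 - 5*A^-15 - A^-19
Summing the groups: <K> = -A^13 + 2*A^9 - 4*A^5 + 4*A - 5*A^-3 + 5*A^-7 - 3*A^-11 + 2*A^-15 - A^-19
Normalise by the writhe: (-A^3)^(-w) = (-A^3)^(-3) = -A^-9, so f(A) = -A^-9 * <K> = A^4 - 2 + 4*A^-4 - 4*A^-8 + 5*A^-12 - 5*A^-16 + 3*A^-20 - 2*A^-24 + A^-28.
Substitute A = t^(-1/4), i.e. A^e → t^(-e/4): V(t) = t^7 - 2*t^6 + 3*t^5 - 5*t^4 + 5*t^3 - 4*t^2 + 4*t - 2 + t^-1

Answer: t^7 - 2*t^6 + 3*t^5 - 5*t^4 + 5*t^3 - 4*t^2 + 4*t - 2 + t^-1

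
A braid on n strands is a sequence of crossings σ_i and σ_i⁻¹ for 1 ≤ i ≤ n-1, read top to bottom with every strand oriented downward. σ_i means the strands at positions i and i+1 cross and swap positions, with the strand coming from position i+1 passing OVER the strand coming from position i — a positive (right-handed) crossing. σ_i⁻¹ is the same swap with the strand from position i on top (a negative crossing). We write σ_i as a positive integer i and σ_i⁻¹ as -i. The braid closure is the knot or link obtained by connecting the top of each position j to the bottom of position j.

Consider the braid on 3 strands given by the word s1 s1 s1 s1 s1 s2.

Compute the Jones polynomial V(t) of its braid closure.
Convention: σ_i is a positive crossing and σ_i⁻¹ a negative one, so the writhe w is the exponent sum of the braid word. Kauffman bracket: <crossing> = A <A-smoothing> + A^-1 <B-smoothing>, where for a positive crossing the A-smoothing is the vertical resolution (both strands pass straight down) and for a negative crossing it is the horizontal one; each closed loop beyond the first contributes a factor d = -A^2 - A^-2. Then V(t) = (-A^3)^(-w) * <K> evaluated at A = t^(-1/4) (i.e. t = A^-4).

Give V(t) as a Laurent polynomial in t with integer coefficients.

-t^7 + t^6 - t^5 + t^4 + t^2

Derivation:
The presented braid s1 s1 s1 s1 s1 s2 on 3 strands reduces by inverse Markov moves (closure unchanged at each step):
  Destabilize: the word has the form β·s2 where s2 occurs only as the final letter (β ∈ B_2); drop it and the last strand → 2 strands.
Reduced to β = s1 s1 s1 s1 s1 on 2 strands, 5 crossings.
Compute on β:
Braid: s1 s1 s1 s1 s1 on 2 strands, 5 crossings.
Writhe w = (#positive) - (#negative) = 5 - 0 = 5.
Enumerate smoothing states for the bracket polynomial. There are 2^5 = 32 states.
For each crossing: s=0 is the vertical smoothing, s=1 horizontal. Crossing k contributes A^(sign_k * (1 - 2*s_k)); loop factor d = -A^2 - A^-2.
  state 00000: A-exp=+5, loops=2, term = A^5 * d^1
  state 00001: A-exp=+3, loops=1, term = A^3 * d^0
  state 00010: A-exp=+3, loops=1, term = A^3 * d^0
  state 00011: A-exp=+1, loops=2, term = A^1 * d^1
  state 00100: A-exp=+3, loops=1, term = A^3 * d^0
  state 00101: A-exp=+1, loops=2, term = A^1 * d^1
  state 00110: A-exp=+1, loops=2, term = A^1 * d^1
  state 00111: A-exp=-1, loops=3, term = A^-1 * d^2
  state 01000: A-exp=+3, loops=1, term = A^3 * d^0
  state 01001: A-exp=+1, loops=2, term = A^1 * d^1
  state 01010: A-exp=+1, loops=2, term = A^1 * d^1
  state 01011: A-exp=-1, loops=3, term = A^-1 * d^2
  state 01100: A-exp=+1, loops=2, term = A^1 * d^1
  state 01101: A-exp=-1, loops=3, term = A^-1 * d^2
  state 01110: A-exp=-1, loops=3, term = A^-1 * d^2
  state 01111: A-exp=-3, loops=4, term = A^-3 * d^3
  state 10000: A-exp=+3, loops=1, term = A^3 * d^0
  state 10001: A-exp=+1, loops=2, term = A^1 * d^1
  state 10010: A-exp=+1, loops=2, term = A^1 * d^1
  state 10011: A-exp=-1, loops=3, term = A^-1 * d^2
  state 10100: A-exp=+1, loops=2, term = A^1 * d^1
  state 10101: A-exp=-1, loops=3, term = A^-1 * d^2
  state 10110: A-exp=-1, loops=3, term = A^-1 * d^2
  state 10111: A-exp=-3, loops=4, term = A^-3 * d^3
  state 11000: A-exp=+1, loops=2, term = A^1 * d^1
  state 11001: A-exp=-1, loops=3, term = A^-1 * d^2
  state 11010: A-exp=-1, loops=3, term = A^-1 * d^2
  state 11011: A-exp=-3, loops=4, term = A^-3 * d^3
  state 11100: A-exp=-1, loops=3, term = A^-1 * d^2
  state 11101: A-exp=-3, loops=4, term = A^-3 * d^3
  state 11110: A-exp=-3, loops=4, term = A^-3 * d^3
  state 11111: A-exp=-5, loops=5, term = A^-5 * d^4
Collect the terms by A-exponent (count of states per loop number):
Powers of d = -A^2 - A^-2: d^2 = A^4 + 2 + A^-4; d^3 = -A^6 - 3*A^2 - 3*A^-2 - A^-6; d^4 = A^8 + 4*A^4 + 6 + 4*A^-4 + A^-8.
  A^5 * (d) = -A^7 - A^3
  A^3 * (5) = 5*A^3
  A^1 * (10*d) = -10*A^3 - 10*A^-1
  A^-1 * (10*d^2) = 10*A^3 + 20*A^-1 + 10*A^-5
  A^-3 * (5*d^3) = -5*A^3 - 15*A^-1 - 15*A^-5 - 5*A^-9
  A^-5 * (d^4) = A^3 + 4*A^-1 + 6*A^-5 + 4*A^-9 + A^-13
Summing the groups: <K> = -A^7 - A^-1 + A^-5 - A^-9 + A^-13
Normalise by the writhe: (-A^3)^(-w) = (-A^3)^(-5) = -A^-15, so f(A) = -A^-15 * <K> = A^-8 + A^-16 - A^-20 + A^-24 - A^-28.
Substitute A = t^(-1/4), i.e. A^e → t^(-e/4): V(t) = -t^7 + t^6 - t^5 + t^4 + t^2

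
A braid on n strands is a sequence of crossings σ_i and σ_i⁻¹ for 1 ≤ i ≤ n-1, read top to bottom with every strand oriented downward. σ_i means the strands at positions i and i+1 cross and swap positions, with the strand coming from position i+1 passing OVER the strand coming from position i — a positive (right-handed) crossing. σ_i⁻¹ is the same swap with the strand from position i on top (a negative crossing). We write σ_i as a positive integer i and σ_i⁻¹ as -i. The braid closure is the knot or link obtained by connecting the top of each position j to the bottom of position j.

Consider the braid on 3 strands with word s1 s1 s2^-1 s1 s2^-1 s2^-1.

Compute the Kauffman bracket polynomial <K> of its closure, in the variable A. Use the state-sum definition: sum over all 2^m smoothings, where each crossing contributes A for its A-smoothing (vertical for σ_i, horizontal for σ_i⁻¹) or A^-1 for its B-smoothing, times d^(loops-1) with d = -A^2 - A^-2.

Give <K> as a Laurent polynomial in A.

Braid: s1 s1 s2^-1 s1 s2^-1 s2^-1 on 3 strands, 6 crossings.
Writhe w = (#positive) - (#negative) = 3 - 3 = 0.
State-sum expansion of <K>. There are 2^6 = 64 states.
Smooth each crossing (0=||, 1=⌣⌢); contribution A^(Σ sign_k(1-2s_k)) * d^(L-1).
Tabulate the states by total A-exponent and number of loops L (A-exp: L × count):
  A^6: L=4 ×1
  A^4: L=3 ×6
  A^2: L=2 ×14, L=4 ×1
  A^0: L=1 ×13, L=3 ×7
  A^-2: L=2 ×14, L=4 ×1
  A^-4: L=3 ×6
  A^-6: L=4 ×1
Each group contributes A^e * Σ count * d^(L-1):
Powers of d = -A^2 - A^-2: d^2 = A^4 + 2 + A^-4; d^3 = -A^6 - 3*A^2 - 3*A^-2 - A^-6.
  A^6 * (d^3) = -A^12 - 3*A^8 - 3*A^4 - 1
  A^4 * (6*d^2) = 6*A^8 + 12*A^4 + 6
  A^2 * (14*d + d^3) = -A^8 - 17*A^4 - 17 - A^-4
  A^0 * (13 + 7*d^2) = 7*A^4 + 27 + 7*A^-4
  A^-2 * (14*d + d^3) = -A^4 - 17 - 17*A^-4 - A^-8
  A^-4 * (6*d^2) = 6 + 12*A^-4 + 6*A^-8
  A^-6 * (d^3) = -1 - 3*A^-4 - 3*A^-8 - A^-12
Summing the groups: <K> = -A^12 + 2*A^8 - 2*A^4 + 3 - 2*A^-4 + 2*A^-8 - A^-12

Answer: -A^12 + 2*A^8 - 2*A^4 + 3 - 2*A^-4 + 2*A^-8 - A^-12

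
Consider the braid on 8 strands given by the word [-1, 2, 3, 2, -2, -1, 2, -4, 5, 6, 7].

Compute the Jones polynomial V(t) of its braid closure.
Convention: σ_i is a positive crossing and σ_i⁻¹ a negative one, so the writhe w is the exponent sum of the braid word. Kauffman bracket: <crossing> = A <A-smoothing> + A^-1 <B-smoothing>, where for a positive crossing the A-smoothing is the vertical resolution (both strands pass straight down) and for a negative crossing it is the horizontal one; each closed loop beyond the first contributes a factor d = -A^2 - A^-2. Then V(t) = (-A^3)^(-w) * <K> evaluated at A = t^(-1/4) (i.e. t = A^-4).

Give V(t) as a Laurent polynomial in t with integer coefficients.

t^2 - t + 1 - t^-1 + t^-2

Derivation:
The presented braid s1^-1 s2 s3 s2 s2^-1 s1^-1 s2 s4^-1 s5 s6 s7 on 8 strands reduces by inverse Markov moves (closure unchanged at each step):
  Destabilize: the word has the form β·s7 where s7 occurs only as the final letter (β ∈ B_7); drop it and the last strand → 7 strands.
  Destabilize: the word has the form β·s6 where s6 occurs only as the final letter (β ∈ B_6); drop it and the last strand → 6 strands.
  Destabilize: the word has the form β·s5 where s5 occurs only as the final letter (β ∈ B_5); drop it and the last strand → 5 strands.
Reduced to β = s1^-1 s2 s3 s2 s2^-1 s1^-1 s2 s4^-1 on 5 strands, 8 crossings.
Compute on β:
First cancel adjacent σ_i σ_i⁻¹ pairs (Reidemeister II — same braid, same closure): s1^-1 s2 s3 s2 s2^-1 s1^-1 s2 s4^-1 → s1^-1 s2 s3 s1^-1 s2 s4^-1.
Braid: s1^-1 s2 s3 s1^-1 s2 s4^-1 on 5 strands, 6 crossings.
Writhe w = (#positive) - (#negative) = 3 - 3 = 0.
Enumerate smoothing states for the bracket polynomial. There are 2^6 = 64 states.
Each crossing splits two ways (0=vertical, 1=horizontal). The state's weight is A^(#A-smoothings - #B-smoothings) * d^(loops - 1).
Tabulate the states by total A-exponent and number of loops L (A-exp: L × count):
  A^6: L=4 ×1
  A^4: L=3 ×5, L=5 ×1
  A^2: L=2 ×9, L=4 ×6
  A^0: L=1 ×5, L=3 ×14, L=5 ×1
  A^-2: L=2 ×9, L=4 ×6
  A^-4: L=3 ×5, L=5 ×1
  A^-6: L=4 ×1
Each group contributes A^e * Σ count * d^(L-1):
Powers of d = -A^2 - A^-2: d^2 = A^4 + 2 + A^-4; d^3 = -A^6 - 3*A^2 - 3*A^-2 - A^-6; d^4 = A^8 + 4*A^4 + 6 + 4*A^-4 + A^-8.
  A^6 * (d^3) = -A^12 - 3*A^8 - 3*A^4 - 1
  A^4 * (5*d^2 + d^4) = A^12 + 9*A^8 + 16*A^4 + 9 + A^-4
  A^2 * (9*d + 6*d^3) = -6*A^8 - 27*A^4 - 27 - 6*A^-4
  A^0 * (5 + 14*d^2 + d^4) = A^8 + 18*A^4 + 39 + 18*A^-4 + A^-8
  A^-2 * (9*d + 6*d^3) = -6*A^4 - 27 - 27*A^-4 - 6*A^-8
  A^-4 * (5*d^2 + d^4) = A^4 + 9 + 16*A^-4 + 9*A^-8 + A^-12
  A^-6 * (d^3) = -1 - 3*A^-4 - 3*A^-8 - A^-12
Summing the groups: <K> = A^8 - A^4 + 1 - A^-4 + A^-8
Normalise by the writhe: (-A^3)^(-w) = (-A^3)^(0) = 1, so f(A) = 1 * <K> = A^8 - A^4 + 1 - A^-4 + A^-8.
Substitute A = t^(-1/4), i.e. A^e → t^(-e/4): V(t) = t^2 - t + 1 - t^-1 + t^-2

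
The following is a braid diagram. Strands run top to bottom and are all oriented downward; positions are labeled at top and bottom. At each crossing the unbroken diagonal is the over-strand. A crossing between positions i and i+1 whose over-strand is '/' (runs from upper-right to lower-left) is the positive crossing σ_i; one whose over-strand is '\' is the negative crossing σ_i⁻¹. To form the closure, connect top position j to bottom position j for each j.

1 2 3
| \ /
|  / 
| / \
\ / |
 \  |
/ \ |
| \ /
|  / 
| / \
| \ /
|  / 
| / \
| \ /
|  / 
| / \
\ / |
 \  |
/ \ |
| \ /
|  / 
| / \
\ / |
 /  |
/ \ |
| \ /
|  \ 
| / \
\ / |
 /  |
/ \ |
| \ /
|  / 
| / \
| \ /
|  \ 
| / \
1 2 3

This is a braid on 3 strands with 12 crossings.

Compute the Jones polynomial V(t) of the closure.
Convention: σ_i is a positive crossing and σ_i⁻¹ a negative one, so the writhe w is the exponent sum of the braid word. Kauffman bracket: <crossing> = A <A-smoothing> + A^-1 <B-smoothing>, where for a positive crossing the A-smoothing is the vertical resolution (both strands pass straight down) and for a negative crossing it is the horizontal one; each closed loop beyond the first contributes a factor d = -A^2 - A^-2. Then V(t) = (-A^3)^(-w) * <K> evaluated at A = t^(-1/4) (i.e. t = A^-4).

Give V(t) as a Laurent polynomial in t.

-t^8 + t^7 - 2*t^6 + 3*t^5 - 3*t^4 + 4*t^3 - 2*t^2 + 2*t - 1

Derivation:
Reading the diagram top to bottom ('/'-over between positions i,i+1 = s_i, '\'-over = s_i^-1): braid word = s2 s1^-1 s2 s2 s2 s1^-1 s2 s1 s2^-1 s1 s2 s2^-1.
The presented braid s2 s1^-1 s2 s2 s2 s1^-1 s2 s1 s2^-1 s1 s2 s2^-1 on 3 strands reduces by inverse Markov moves (closure unchanged at each step):
  Deconjugate: the word is γ·β·γ⁻¹ with γ = s2 (prefix) and γ⁻¹ = s2^-1 (suffix); strip both.
Reduced to β = s1^-1 s2 s2 s2 s1^-1 s2 s1 s2^-1 s1 s2 on 3 strands, 10 crossings.
Compute on β:
Braid: s1^-1 s2 s2 s2 s1^-1 s2 s1 s2^-1 s1 s2 on 3 strands, 10 crossings.
Writhe w = (#positive) - (#negative) = 7 - 3 = 4.
State-sum expansion of <K>. There are 2^10 = 1024 states.
Each crossing splits two ways (0=vertical, 1=horizontal). The state's weight is A^(#A-smoothings - #B-smoothings) * d^(loops - 1).
Tabulate the states by total A-exponent and number of loops L (A-exp: L × count):
  A^10: L=2 ×1
  A^8: L=1 ×5, L=3 ×5
  A^6: L=2 ×39, L=4 ×6
  A^4: L=1 ×34, L=3 ×85, L=5 ×1
  A^2: L=2 ×138, L=4 ×72
  A^0: L=1 ×48, L=3 ×167, L=5 ×37
  A^-2: L=2 ×91, L=4 ×109, L=6 ×10
  A^-4: L=3 ×82, L=5 ×37, L=7 ×1
  A^-6: L=4 ×40, L=6 ×5
  A^-8: L=5 ×10
  A^-10: L=6 ×1
Each group contributes A^e * Σ count * d^(L-1):
Powers of d = -A^2 - A^-2: d^2 = A^4 + 2 + A^-4; d^3 = -A^6 - 3*A^2 - 3*A^-2 - A^-6; d^4 = A^8 + 4*A^4 + 6 + 4*A^-4 + A^-8; d^5 = -A^10 - 5*A^6 - 10*A^2 - 10*A^-2 - 5*A^-6 - A^-10; d^6 = A^12 + 6*A^8 + 15*A^4 + 20 + 15*A^-4 + 6*A^-8 + A^-12.
  A^10 * (d) = -A^12 - A^8
  A^8 * (5 + 5*d^2) = 5*A^12 + 15*A^8 + 5*A^4
  A^6 * (39*d + 6*d^3) = -6*A^12 - 57*A^8 - 57*A^4 - 6
  A^4 * (34 + 85*d^2 + d^4) = A^12 + 89*A^8 + 210*A^4 + 89 + A^-4
  A^2 * (138*d + 72*d^3) = -72*A^8 - 354*A^4 - 354 - 72*A^-4
  A^0 * (48 + 167*d^2 + 37*d^4) = 37*A^8 + 315*A^4 + 604 + 315*A^-4 + 37*A^-8
  A^-2 * (91*d + 109*d^3 + 10*d^5) = -10*A^8 - 159*A^4 - 518 - 518*A^-4 - 159*A^-8 - 10*A^-12
  A^-4 * (82*d^2 + 37*d^4 + d^6) = A^8 + 43*A^4 + 245 + 406*A^-4 + 245*A^-8 + 43*A^-12 + A^-16
  A^-6 * (40*d^3 + 5*d^5) = -5*A^4 - 65 - 170*A^-4 - 170*A^-8 - 65*A^-12 - 5*A^-16
  A^-8 * (10*d^4) = 10 + 40*A^-4 + 60*A^-8 + 40*A^-12 + 10*A^-16
  A^-10 * (d^5) = -1 - 5*A^-4 - 10*A^-8 - 10*A^-12 - 5*A^-16 - A^-20
Summing the groups: <K> = -A^12 + 2*A^8 - 2*A^4 + 4 - 3*A^-4 + 3*A^-8 - 2*A^-12 + A^-16 - A^-20
Normalise by the writhe: (-A^3)^(-w) = (-A^3)^(-4) = A^-12, so f(A) = A^-12 * <K> = -1 + 2*A^-4 - 2*A^-8 + 4*A^-12 - 3*A^-16 + 3*A^-20 - 2*A^-24 + A^-28 - A^-32.
Substitute A = t^(-1/4), i.e. A^e → t^(-e/4): V(t) = -t^8 + t^7 - 2*t^6 + 3*t^5 - 3*t^4 + 4*t^3 - 2*t^2 + 2*t - 1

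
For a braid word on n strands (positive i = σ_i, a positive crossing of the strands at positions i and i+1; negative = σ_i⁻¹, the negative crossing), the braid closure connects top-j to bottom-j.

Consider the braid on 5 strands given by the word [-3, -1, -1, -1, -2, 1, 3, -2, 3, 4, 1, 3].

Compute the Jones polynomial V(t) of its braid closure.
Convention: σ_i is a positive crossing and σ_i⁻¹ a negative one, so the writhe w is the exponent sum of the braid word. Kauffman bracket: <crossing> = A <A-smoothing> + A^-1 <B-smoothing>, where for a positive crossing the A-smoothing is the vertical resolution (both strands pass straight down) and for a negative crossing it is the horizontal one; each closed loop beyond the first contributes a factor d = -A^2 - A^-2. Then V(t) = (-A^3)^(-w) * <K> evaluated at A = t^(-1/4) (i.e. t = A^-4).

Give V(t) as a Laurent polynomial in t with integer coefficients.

The presented braid s3^-1 s1^-1 s1^-1 s1^-1 s2^-1 s1 s3 s2^-1 s3 s4 s1 s3 on 5 strands reduces by inverse Markov moves (closure unchanged at each step):
  Deconjugate: the word is γ·β·γ⁻¹ with γ = s3^-1 (prefix) and γ⁻¹ = s3 (suffix); strip both.
  Deconjugate: the word is γ·β·γ⁻¹ with γ = s1^-1 (prefix) and γ⁻¹ = s1 (suffix); strip both.
  Destabilize: the word has the form β·s4 where s4 occurs only as the final letter (β ∈ B_4); drop it and the last strand → 4 strands.
Reduced to β = s1^-1 s1^-1 s2^-1 s1 s3 s2^-1 s3 on 4 strands, 7 crossings.
Compute on β:
Braid: s1^-1 s1^-1 s2^-1 s1 s3 s2^-1 s3 on 4 strands, 7 crossings.
Writhe w = (#positive) - (#negative) = 3 - 4 = -1.
Computing the Kauffman bracket via state sum. There are 2^7 = 128 states.
Smooth each crossing (0=||, 1=⌣⌢); contribution A^(Σ sign_k(1-2s_k)) * d^(L-1).
Tabulate the states by total A-exponent and number of loops L (A-exp: L × count):
  A^7: L=4 ×1
  A^5: L=3 ×7
  A^3: L=2 ×17, L=4 ×4
  A^1: L=1 ×14, L=3 ×20, L=5 ×1
  A^-1: L=2 ×27, L=4 ×8
  A^-3: L=1 ×5, L=3 ×15, L=5 ×1
  A^-5: L=2 ×4, L=4 ×3
  A^-7: L=3 ×1
Each group contributes A^e * Σ count * d^(L-1):
Powers of d = -A^2 - A^-2: d^2 = A^4 + 2 + A^-4; d^3 = -A^6 - 3*A^2 - 3*A^-2 - A^-6; d^4 = A^8 + 4*A^4 + 6 + 4*A^-4 + A^-8.
  A^7 * (d^3) = -A^13 - 3*A^9 - 3*A^5 - A
  A^5 * (7*d^2) = 7*A^9 + 14*A^5 + 7*A
  A^3 * (17*d + 4*d^3) = -4*A^9 - 29*A^5 - 29*A - 4*A^-3
  A^1 * (14 + 20*d^2 + d^4) = A^9 + 24*A^5 + 60*A + 24*A^-3 + A^-7
  A^-1 * (27*d + 8*d^3) = -8*A^5 - 51*A - 51*A^-3 - 8*A^-7
  A^-3 * (5 + 15*d^2 + d^4) = A^5 + 19*A + 41*A^-3 + 19*A^-7 + A^-11
  A^-5 * (4*d + 3*d^3) = -3*A - 13*A^-3 - 13*A^-7 - 3*A^-11
  A^-7 * (d^2) = A^-3 + 2*A^-7 + A^-11
Summing the groups: <K> = -A^13 + A^9 - A^5 + 2*A - 2*A^-3 + A^-7 - A^-11
Normalise by the writhe: (-A^3)^(-w) = (-A^3)^(1) = -A^3, so f(A) = -A^3 * <K> = A^16 - A^12 + A^8 - 2*A^4 + 2 - A^-4 + A^-8.
Substitute A = t^(-1/4), i.e. A^e → t^(-e/4): V(t) = t^2 - t + 2 - 2*t^-1 + t^-2 - t^-3 + t^-4

Answer: t^2 - t + 2 - 2*t^-1 + t^-2 - t^-3 + t^-4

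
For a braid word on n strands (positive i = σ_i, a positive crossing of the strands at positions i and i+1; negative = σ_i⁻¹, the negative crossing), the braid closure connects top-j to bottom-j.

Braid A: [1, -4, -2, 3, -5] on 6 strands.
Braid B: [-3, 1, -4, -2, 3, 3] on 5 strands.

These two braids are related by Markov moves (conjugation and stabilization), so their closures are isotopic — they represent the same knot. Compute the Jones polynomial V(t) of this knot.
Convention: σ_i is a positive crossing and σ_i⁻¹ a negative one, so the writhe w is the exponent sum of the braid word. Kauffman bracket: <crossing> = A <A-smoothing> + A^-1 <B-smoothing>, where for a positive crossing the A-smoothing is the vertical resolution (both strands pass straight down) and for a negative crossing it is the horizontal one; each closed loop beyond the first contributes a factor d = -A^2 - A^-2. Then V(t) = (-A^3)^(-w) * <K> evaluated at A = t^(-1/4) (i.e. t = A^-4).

1

Derivation:
Markov-equivalent braids have isotopic closures, hence identical knot invariants. Strip the Markov moves from each word to reach a common short braid β, then compute V(t) once on β.
Braid A: s1 s4^-1 s2^-1 s3 s5^-1 on 6 strands reduces by inverse Markov moves (closure unchanged at each step):
  Destabilize: the word has the form β·s5^-1 where s5^-1 occurs only as the final letter (β ∈ B_5); drop it and the last strand → 5 strands.
Reduced to β = s1 s4^-1 s2^-1 s3 on 5 strands, 4 crossings.
Braid B: s3^-1 s1 s4^-1 s2^-1 s3 s3 on 5 strands reduces by inverse Markov moves (closure unchanged at each step):
  Deconjugate: the word is γ·β·γ⁻¹ with γ = s3^-1 (prefix) and γ⁻¹ = s3 (suffix); strip both.
Reduced to β = s1 s4^-1 s2^-1 s3 on 5 strands, 4 crossings.
Both give the same β = s1 s4^-1 s2^-1 s3 on 5 strands, so one state sum suffices:
Braid: s1 s4^-1 s2^-1 s3 on 5 strands, 4 crossings.
Writhe w = (#positive) - (#negative) = 2 - 2 = 0.
Enumerate smoothing states for the bracket polynomial. There are 2^4 = 16 states.
Each crossing splits two ways (0=vertical, 1=horizontal). The state's weight is A^(#A-smoothings - #B-smoothings) * d^(loops - 1).
  state 0000: A-exp=+0, loops=5, term = A^0 * d^4
  state 0001: A-exp=-2, loops=4, term = A^-2 * d^3
  state 0010: A-exp=+2, loops=4, term = A^2 * d^3
  state 0011: A-exp=+0, loops=3, term = A^0 * d^2
  state 0100: A-exp=+2, loops=4, term = A^2 * d^3
  state 0101: A-exp=+0, loops=3, term = A^0 * d^2
  state 0110: A-exp=+4, loops=3, term = A^4 * d^2
  state 0111: A-exp=+2, loops=2, term = A^2 * d^1
  state 1000: A-exp=-2, loops=4, term = A^-2 * d^3
  state 1001: A-exp=-4, loops=3, term = A^-4 * d^2
  state 1010: A-exp=+0, loops=3, term = A^0 * d^2
  state 1011: A-exp=-2, loops=2, term = A^-2 * d^1
  state 1100: A-exp=+0, loops=3, term = A^0 * d^2
  state 1101: A-exp=-2, loops=2, term = A^-2 * d^1
  state 1110: A-exp=+2, loops=2, term = A^2 * d^1
  state 1111: A-exp=+0, loops=1, term = A^0 * d^0
Collect the terms by A-exponent (count of states per loop number):
Powers of d = -A^2 - A^-2: d^2 = A^4 + 2 + A^-4; d^3 = -A^6 - 3*A^2 - 3*A^-2 - A^-6; d^4 = A^8 + 4*A^4 + 6 + 4*A^-4 + A^-8.
  A^4 * (d^2) = A^8 + 2*A^4 + 1
  A^2 * (2*d + 2*d^3) = -2*A^8 - 8*A^4 - 8 - 2*A^-4
  A^0 * (1 + 4*d^2 + d^4) = A^8 + 8*A^4 + 15 + 8*A^-4 + A^-8
  A^-2 * (2*d + 2*d^3) = -2*A^4 - 8 - 8*A^-4 - 2*A^-8
  A^-4 * (d^2) = 1 + 2*A^-4 + A^-8
Summing the groups: <K> = 1
Normalise by the writhe: (-A^3)^(-w) = (-A^3)^(0) = 1, so f(A) = 1 * <K> = 1.
Substitute A = t^(-1/4), i.e. A^e → t^(-e/4): V(t) = 1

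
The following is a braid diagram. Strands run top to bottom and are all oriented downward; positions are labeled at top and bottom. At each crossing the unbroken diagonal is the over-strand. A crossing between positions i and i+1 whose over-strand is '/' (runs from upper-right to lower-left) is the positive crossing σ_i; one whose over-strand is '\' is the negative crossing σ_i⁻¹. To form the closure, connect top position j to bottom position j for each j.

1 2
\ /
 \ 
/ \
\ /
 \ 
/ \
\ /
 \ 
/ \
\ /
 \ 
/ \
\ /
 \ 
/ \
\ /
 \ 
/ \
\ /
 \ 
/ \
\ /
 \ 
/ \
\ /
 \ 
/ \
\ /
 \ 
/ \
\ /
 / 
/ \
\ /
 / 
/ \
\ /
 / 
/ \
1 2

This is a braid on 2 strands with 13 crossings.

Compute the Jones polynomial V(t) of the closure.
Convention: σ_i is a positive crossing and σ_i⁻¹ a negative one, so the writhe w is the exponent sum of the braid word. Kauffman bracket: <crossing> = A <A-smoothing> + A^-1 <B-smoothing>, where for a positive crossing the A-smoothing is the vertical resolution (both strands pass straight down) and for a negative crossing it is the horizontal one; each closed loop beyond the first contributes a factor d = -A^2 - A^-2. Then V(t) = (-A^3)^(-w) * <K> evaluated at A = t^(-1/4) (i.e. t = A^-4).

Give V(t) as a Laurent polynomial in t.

t^-3 + t^-5 - t^-6 + t^-7 - t^-8 + t^-9 - t^-10

Derivation:
Reading the diagram top to bottom ('/'-over between positions i,i+1 = s_i, '\'-over = s_i^-1): braid word = s1^-1 s1^-1 s1^-1 s1^-1 s1^-1 s1^-1 s1^-1 s1^-1 s1^-1 s1^-1 s1 s1 s1.
The presented braid s1^-1 s1^-1 s1^-1 s1^-1 s1^-1 s1^-1 s1^-1 s1^-1 s1^-1 s1^-1 s1 s1 s1 on 2 strands reduces by inverse Markov moves (closure unchanged at each step):
  Deconjugate: the word is γ·β·γ⁻¹ with γ = s1^-1 s1^-1 (prefix) and γ⁻¹ = s1 s1 (suffix); strip both.
  Deconjugate: the word is γ·β·γ⁻¹ with γ = s1^-1 (prefix) and γ⁻¹ = s1 (suffix); strip both.
Reduced to β = s1^-1 s1^-1 s1^-1 s1^-1 s1^-1 s1^-1 s1^-1 on 2 strands, 7 crossings.
Compute on β:
Braid: s1^-1 s1^-1 s1^-1 s1^-1 s1^-1 s1^-1 s1^-1 on 2 strands, 7 crossings.
Writhe w = (#positive) - (#negative) = 0 - 7 = -7.
Enumerate smoothing states for the bracket polynomial. There are 2^7 = 128 states.
For each crossing: s=0 is the vertical smoothing, s=1 horizontal. Crossing k contributes A^(sign_k * (1 - 2*s_k)); loop factor d = -A^2 - A^-2.
Tabulate the states by total A-exponent and number of loops L (A-exp: L × count):
  A^7: L=7 ×1
  A^5: L=6 ×7
  A^3: L=5 ×21
  A^1: L=4 ×35
  A^-1: L=3 ×35
  A^-3: L=2 ×21
  A^-5: L=1 ×7
  A^-7: L=2 ×1
Each group contributes A^e * Σ count * d^(L-1):
Powers of d = -A^2 - A^-2: d^2 = A^4 + 2 + A^-4; d^3 = -A^6 - 3*A^2 - 3*A^-2 - A^-6; d^4 = A^8 + 4*A^4 + 6 + 4*A^-4 + A^-8; d^5 = -A^10 - 5*A^6 - 10*A^2 - 10*A^-2 - 5*A^-6 - A^-10; d^6 = A^12 + 6*A^8 + 15*A^4 + 20 + 15*A^-4 + 6*A^-8 + A^-12.
  A^7 * (d^6) = A^19 + 6*A^15 + 15*A^11 + 20*A^7 + 15*A^3 + 6*A^-1 + A^-5
  A^5 * (7*d^5) = -7*A^15 - 35*A^11 - 70*A^7 - 70*A^3 - 35*A^-1 - 7*A^-5
  A^3 * (21*d^4) = 21*A^11 + 84*A^7 + 126*A^3 + 84*A^-1 + 21*A^-5
  A^1 * (35*d^3) = -35*A^7 - 105*A^3 - 105*A^-1 - 35*A^-5
  A^-1 * (35*d^2) = 35*A^3 + 70*A^-1 + 35*A^-5
  A^-3 * (21*d) = -21*A^-1 - 21*A^-5
  A^-5 * (7) = 7*A^-5
  A^-7 * (d) = -A^-5 - A^-9
Summing the groups: <K> = A^19 - A^15 + A^11 - A^7 + A^3 - A^-1 - A^-9
Normalise by the writhe: (-A^3)^(-w) = (-A^3)^(7) = -A^21, so f(A) = -A^21 * <K> = -A^40 + A^36 - A^32 + A^28 - A^24 + A^20 + A^12.
Substitute A = t^(-1/4), i.e. A^e → t^(-e/4): V(t) = t^-3 + t^-5 - t^-6 + t^-7 - t^-8 + t^-9 - t^-10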